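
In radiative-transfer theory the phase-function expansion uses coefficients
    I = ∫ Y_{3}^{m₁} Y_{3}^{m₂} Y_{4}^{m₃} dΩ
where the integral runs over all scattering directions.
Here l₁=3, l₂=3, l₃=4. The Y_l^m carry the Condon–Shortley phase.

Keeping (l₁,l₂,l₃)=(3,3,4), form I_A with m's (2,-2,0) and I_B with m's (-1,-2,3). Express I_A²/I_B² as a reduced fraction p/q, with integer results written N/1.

Shared (l₁,l₂,l₃)=(3,3,4): N and (l;000)² cancel in I_A²/I_B².
A: Δ = 2!·4!·4!/11! = 1/34650; Racah Σ t=0..1: t=0:+1/72 t=1:−1/576 = 7/576; ⇒ 3j(3 3 4; 2 -2 0)² = 7/198, sgn +1
B: Δ = 2!·4!·4!/11! = 1/34650; Racah Σ t=0..1: t=0:+1/288 t=1:−1/144 = -1/288; ⇒ 3j(3 3 4; -1 -2 3)² = 1/99, sgn +1
I_A²/I_B² = (7/198)/(1/99) = 7/2

7/2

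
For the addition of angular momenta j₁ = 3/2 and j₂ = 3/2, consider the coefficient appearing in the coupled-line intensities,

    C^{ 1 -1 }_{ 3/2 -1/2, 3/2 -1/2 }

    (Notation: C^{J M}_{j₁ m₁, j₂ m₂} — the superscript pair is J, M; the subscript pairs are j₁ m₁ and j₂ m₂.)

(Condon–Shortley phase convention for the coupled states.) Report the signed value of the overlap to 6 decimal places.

−√(2/5) ≈ -0.632456

triangle: 2!·1!·1!/5! = 2/120
(j±m)!: 1!·2!·1!·2!·0!·2! = 8
prefactor² = (2J+1)·Δ·N² = 2/5
  k=1: −1/(1!·1!·1!·0!·0!·1!) = -1
Σ = -1  ⇒  CG² = 2/5·(-1)² = 2/5
CG = −√(2/5) = -0.632456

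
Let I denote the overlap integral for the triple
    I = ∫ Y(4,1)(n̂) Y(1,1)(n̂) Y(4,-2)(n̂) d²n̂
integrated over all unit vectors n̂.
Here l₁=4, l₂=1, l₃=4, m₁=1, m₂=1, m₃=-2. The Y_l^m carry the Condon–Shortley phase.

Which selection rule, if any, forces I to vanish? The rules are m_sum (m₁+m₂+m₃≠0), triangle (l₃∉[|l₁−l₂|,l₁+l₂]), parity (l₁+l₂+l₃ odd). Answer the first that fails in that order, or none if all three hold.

m₁+m₂+m₃ = 1 + 1 − 2 = 0  ✓
triangle: |4−1|=3 ≤ l₃=4 ≤ 4+1=5  ✓
parity: l₁+l₂+l₃ = 9 is odd  ✗

parity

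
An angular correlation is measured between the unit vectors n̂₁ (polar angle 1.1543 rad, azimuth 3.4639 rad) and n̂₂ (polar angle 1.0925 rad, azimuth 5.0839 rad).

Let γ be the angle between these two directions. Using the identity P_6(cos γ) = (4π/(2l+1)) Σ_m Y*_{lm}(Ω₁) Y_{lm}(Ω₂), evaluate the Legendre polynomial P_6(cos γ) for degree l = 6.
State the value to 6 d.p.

-0.180960

Term-by-term m-sum for l=6 (normalisation 4π/13 = 0.966644):
  term(m=-6) = (-0.063945, 0.019446)   from Y*(Ω₁)=(-0.100355, 0.264172), Y(Ω₂)=(0.144687, 0.187094)
  term(m=-5) = (-0.044799, -0.178409)   from Y*(Ω₁)=(0.017638, -0.432695), Y(Ω₂)=(0.407422, -0.120143)
  term(m=-4) = (0.057749, -0.011515)   from Y*(Ω₁)=(0.055496, 0.191862), Y(Ω₂)=(0.024958, -0.293775)
  term(m=-3) = (0.004996, 0.033600)   from Y*(Ω₁)=(0.137300, 0.199032), Y(Ω₂)=(0.126118, 0.061899)
  term(m=-2) = (-0.098453, 0.009720)   from Y*(Ω₁)=(-0.231238, -0.173831), Y(Ω₂)=(0.251844, -0.231356)
  term(m=-1) = (-0.000154, -0.003135)   from Y*(Ω₁)=(-0.140804, -0.047022), Y(Ω₂)=(0.007677, 0.019704)
  term(m=+0) = (0.102008, 0.000000)   from Y*(Ω₁)=(0.302584, -0.000000), Y(Ω₂)=(0.337122, 0.000000)
  term(m=+1) = (-0.000154, 0.003135)   from Y*(Ω₁)=(0.140804, -0.047022), Y(Ω₂)=(-0.007677, 0.019704)
  term(m=+2) = (-0.098453, -0.009720)   from Y*(Ω₁)=(-0.231238, 0.173831), Y(Ω₂)=(0.251844, 0.231356)
  term(m=+3) = (0.004996, -0.033600)   from Y*(Ω₁)=(-0.137300, 0.199032), Y(Ω₂)=(-0.126118, 0.061899)
  term(m=+4) = (0.057749, 0.011515)   from Y*(Ω₁)=(0.055496, -0.191862), Y(Ω₂)=(0.024958, 0.293775)
  term(m=+5) = (-0.044799, 0.178409)   from Y*(Ω₁)=(-0.017638, -0.432695), Y(Ω₂)=(-0.407422, -0.120143)
  term(m=+6) = (-0.063945, -0.019446)   from Y*(Ω₁)=(-0.100355, -0.264172), Y(Ω₂)=(0.144687, -0.187094)
Accumulated sum (-0.187205, -0.000000); after 4π/(2l+1) scaling, (-0.180960, -0.000000) ⇒ P_6 = -0.180960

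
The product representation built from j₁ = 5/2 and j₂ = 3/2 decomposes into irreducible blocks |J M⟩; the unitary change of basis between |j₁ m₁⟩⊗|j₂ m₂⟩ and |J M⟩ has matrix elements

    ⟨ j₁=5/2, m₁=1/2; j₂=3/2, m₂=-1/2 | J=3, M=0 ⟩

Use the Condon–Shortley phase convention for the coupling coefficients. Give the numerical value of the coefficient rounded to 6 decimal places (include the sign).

+√(1/5) = +0.447214

triangle: 1!×4!×2!/8! = 48/40320
(j±m)!: 3!×2!×1!×2!×3!×3! = 864
prefactor² = (2J+1)×Δ×N² = 36/5
  k=0: +1/(0!×1!×2!×1!×2!×1!) = 1/4
  k=1: −1/(1!×0!×1!×0!×3!×2!) = -1/12
Σ = 1/6  ⇒  CG² = 36/5×(1/6)² = 1/5
CG = +√(1/5) = +0.447214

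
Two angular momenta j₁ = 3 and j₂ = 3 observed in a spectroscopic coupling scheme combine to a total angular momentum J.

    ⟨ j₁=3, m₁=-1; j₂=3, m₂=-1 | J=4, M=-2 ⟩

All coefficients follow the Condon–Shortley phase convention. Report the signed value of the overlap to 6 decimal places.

triangle: 2!·4!·4!/11! = 1152/39916800
(j±m)!: 2!·4!·2!·4!·2!·6! = 3317760
prefactor² = (2J+1)·Δ·N² = 331776/385
  k=0: +1/(0!·2!·4!·2!·0!·2!) = 1/192
  k=1: −1/(1!·1!·3!·1!·1!·3!) = -1/36
  k=2: +1/(2!·0!·2!·0!·2!·4!) = 1/192
Σ = -5/288  ⇒  CG² = 331776/385·(-5/288)² = 20/77
CG = −√(20/77) = -0.509647

−√(20/77) ≈ -0.509647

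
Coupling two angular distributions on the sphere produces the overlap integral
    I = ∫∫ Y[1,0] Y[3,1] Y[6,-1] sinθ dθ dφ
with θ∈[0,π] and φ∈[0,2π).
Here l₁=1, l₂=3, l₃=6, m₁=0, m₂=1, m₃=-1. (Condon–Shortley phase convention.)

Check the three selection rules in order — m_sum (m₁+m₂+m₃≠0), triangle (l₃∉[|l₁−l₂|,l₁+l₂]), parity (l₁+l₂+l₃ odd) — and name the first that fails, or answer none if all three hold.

Σmᵢ = 0  ✓
l₃∈[|l₁−l₂|,l₁+l₂]=[2,4] required, l₃=6 fails  ✗
Σlᵢ = 10 ⇒ even

triangle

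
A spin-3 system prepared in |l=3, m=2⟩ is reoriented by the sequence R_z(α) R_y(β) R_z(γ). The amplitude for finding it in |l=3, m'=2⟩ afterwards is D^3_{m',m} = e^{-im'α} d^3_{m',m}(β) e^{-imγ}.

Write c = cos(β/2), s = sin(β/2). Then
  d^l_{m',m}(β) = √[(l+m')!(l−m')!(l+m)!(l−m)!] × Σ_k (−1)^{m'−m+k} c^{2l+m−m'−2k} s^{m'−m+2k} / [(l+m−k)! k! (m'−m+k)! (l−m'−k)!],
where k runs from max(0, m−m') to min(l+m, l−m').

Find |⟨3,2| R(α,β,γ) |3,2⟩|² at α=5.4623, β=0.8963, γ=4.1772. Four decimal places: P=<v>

Split into d^3_{2,2}(β=0.8963) × two z-phases.
Half-angle: c=0.901250, s=0.433299. N=√(120·1·120·1)=120.000000
k: max(0,(2)−(2))=0 … min(3+(2),3−(2))=1
  k=0: (−1)^0·120.0000/(120)·0.9013^6·0.4333^0 = +0.535886
  k=1: (−1)^1·120.0000/(24)·0.9013^4·0.4333^2 = -0.619337
d^3_{2,2}(0.8963) = +0.535886 -0.619337 = -0.083451
|D^3_{2,2}|² = |d^3_{2,2}(β)|² = (-0.083451)² = 0.006964 (the z-rotation phases have unit modulus)

P=0.0070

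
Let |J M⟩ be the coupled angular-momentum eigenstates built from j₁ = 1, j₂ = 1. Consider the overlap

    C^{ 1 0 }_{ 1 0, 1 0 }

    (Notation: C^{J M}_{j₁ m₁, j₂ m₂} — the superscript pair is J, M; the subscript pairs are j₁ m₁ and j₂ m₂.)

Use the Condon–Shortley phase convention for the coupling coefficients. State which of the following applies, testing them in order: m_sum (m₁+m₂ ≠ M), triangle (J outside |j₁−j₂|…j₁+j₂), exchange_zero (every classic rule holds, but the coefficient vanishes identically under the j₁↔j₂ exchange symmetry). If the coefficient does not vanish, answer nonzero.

exchange_zero

m-sum: m₁+m₂ = 0+0 = 0, M = 0  ✓
triangle: |j₁−j₂| = 0 ≤ J = 1 ≤ j₁+j₂ = 2  ✓
exchange: j₁=j₂ and m₁=m₂, and (−1)^(j₁+j₂−J) = (−1)^1 = −1 forces ⟨j₁m₁;j₂m₂|JM⟩ = −⟨j₂m₂;j₁m₁|JM⟩ = −⟨j₁m₁;j₂m₂|JM⟩ ⇒ the coefficient vanishes identically
Racah sum check: Σ_k collapses to 0 ⇒ CG = 0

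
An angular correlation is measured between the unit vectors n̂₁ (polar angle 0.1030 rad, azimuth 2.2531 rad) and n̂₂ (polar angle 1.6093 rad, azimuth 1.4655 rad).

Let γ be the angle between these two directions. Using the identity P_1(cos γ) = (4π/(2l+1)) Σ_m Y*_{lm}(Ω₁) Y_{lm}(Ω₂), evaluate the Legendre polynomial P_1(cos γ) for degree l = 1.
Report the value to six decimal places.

0.034199

Summing Y*_{l m}(θ₁,φ₁)·Y_{l m}(θ₂,φ₂) over m ∈ [−1, 1]; prefactor 4π/(2·1+1) = 4.188790:
  m=-1: Y*=(-0.022400, 0.027570)  Y=(0.036285, -0.343326)  product (0.008653, 0.008691)
  m=+0: Y*=(0.486013, -0.000000)  Y=(-0.018808, 0.000000)  product (-0.009141, 0.000000)
  m=+1: Y*=(0.022400, 0.027570)  Y=(-0.036285, -0.343326)  product (0.008653, -0.008691)
Accumulated sum (0.008164, 0.000000); after 4π/(2l+1) scaling, (0.034199, 0.000000) ⇒ P_1 = 0.034199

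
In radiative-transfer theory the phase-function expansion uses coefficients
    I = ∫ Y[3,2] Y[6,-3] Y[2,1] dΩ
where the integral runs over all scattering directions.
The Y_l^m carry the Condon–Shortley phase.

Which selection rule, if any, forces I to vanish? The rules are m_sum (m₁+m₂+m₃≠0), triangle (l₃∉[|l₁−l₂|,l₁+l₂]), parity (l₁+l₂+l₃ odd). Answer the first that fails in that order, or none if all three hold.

azimuthal sum: 2 − 3 + 1 = 0  ✓
l₃ must lie in [3,9]; have l₃=2  ✗
L = 3 + 6 + 2 = 11 (odd)

triangle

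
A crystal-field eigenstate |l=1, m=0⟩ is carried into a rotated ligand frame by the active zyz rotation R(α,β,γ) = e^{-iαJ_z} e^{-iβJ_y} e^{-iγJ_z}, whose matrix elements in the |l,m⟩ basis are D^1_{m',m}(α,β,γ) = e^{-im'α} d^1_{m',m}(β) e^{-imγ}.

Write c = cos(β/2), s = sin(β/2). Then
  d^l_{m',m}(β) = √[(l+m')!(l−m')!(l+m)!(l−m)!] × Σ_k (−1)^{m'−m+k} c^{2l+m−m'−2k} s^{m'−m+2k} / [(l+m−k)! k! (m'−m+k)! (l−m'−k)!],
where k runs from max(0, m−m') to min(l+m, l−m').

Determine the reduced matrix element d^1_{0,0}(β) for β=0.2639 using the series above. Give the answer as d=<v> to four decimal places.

d^1_{0,0}(β=0.2639) via the finite sum:
c=cos(0.263900/2)=0.991307, s=sin(0.263900/2)=0.131567; N=√[1·1·1·1]=1.000000
The bounds max(0,m−m')=0 and min(l+m,l−m')=1 give 2 terms
  k=0: (−1)^0·1.0000/(1)·0.9913^2·0.1316^0 = +0.982690
  k=1: (−1)^1·1.0000/(1)·0.9913^0·0.1316^2 = -0.017310
d^1_{0,0}(0.2639) = +0.982690 -0.017310 = +0.965380

d=0.9654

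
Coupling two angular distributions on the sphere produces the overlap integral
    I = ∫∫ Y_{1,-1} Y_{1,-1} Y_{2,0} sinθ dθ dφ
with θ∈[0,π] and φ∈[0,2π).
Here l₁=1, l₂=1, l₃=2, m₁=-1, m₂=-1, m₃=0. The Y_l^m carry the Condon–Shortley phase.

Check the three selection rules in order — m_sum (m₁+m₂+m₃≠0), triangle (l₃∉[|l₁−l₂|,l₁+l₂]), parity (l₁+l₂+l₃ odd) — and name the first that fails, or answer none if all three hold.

m_sum

azimuthal sum: -1 − 1 + 0 = -2  ✗
0 ≤ 2 ≤ 2 (triangle on l)
L = 1 + 1 + 2 = 4 (even)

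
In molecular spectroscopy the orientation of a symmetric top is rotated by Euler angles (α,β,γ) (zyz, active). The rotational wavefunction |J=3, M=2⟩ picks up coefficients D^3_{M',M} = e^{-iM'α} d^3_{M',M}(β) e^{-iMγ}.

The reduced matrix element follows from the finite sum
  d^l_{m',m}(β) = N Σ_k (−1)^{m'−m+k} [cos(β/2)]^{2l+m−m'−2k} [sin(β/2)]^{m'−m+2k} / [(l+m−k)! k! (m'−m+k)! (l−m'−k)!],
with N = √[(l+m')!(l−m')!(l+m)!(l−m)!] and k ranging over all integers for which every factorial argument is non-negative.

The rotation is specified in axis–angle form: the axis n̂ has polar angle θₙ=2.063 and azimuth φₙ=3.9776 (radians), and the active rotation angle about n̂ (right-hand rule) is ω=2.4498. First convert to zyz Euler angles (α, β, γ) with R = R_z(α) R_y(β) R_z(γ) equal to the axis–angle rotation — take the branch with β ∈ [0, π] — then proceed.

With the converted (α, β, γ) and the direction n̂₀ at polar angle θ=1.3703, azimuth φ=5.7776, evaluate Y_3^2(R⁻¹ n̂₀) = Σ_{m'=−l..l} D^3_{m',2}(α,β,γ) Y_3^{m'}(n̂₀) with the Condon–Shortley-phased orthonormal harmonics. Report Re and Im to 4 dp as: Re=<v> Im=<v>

Axis–angle → zyz. n̂ = (sinθₙcosφₙ, sinθₙsinφₙ, cosθₙ) = (-0.590846, -0.653895, -0.472569), ω = 2.4498.
R = I cosω + sinω [n̂]ₓ + (1−cosω) n̂n̂ᵀ gives
  R = [-0.152162, +0.985343, +0.077109; +0.382422, -0.013244, +0.923893; +0.911373, +0.170069, -0.374801]
β = atan2(√(R₁₃²+R₂₃²), R₃₃) = 1.954979; α = atan2(R₂₃, R₁₃) mod 2π = 1.487529; γ = atan2(R₃₂, −R₃₁) mod 2π = 2.957107
Need the full column D^3_{m',2} for m'=−3..3 at α=1.4875, β=1.9550, γ=2.9571.
cos(β/2)=0.559106, sin(β/2)=0.829096
d^3_{-3,2}: single k=5 term ⇒ +0.536531;  D = +0.063787-0.532725i
d^3_{-2,2}: k∈[4..5] ⇒ +0.738547 -0.324810 = +0.413736;  D = -0.405288-0.083185i
d^3_{-1,2}: k∈[3..4] ⇒ +0.629980 -0.692658 = -0.062678;  D = +0.017665-0.060137i
d^3_{0,2}: k∈[2..3] ⇒ +0.367914 -0.809037 = -0.441123;  D = -0.411435-0.159094i
d^3_{1,2}: k∈[1..2] ⇒ +0.143244 -0.629980 = -0.486737;  D = -0.212695+0.437806i
d^3_{2,2}: k∈[0..1] ⇒ +0.030547 -0.335858 = -0.305312;  D = +0.262571+0.155793i
d^3_{3,2}: single k=0 term ⇒ -0.110956;  D = +0.064359-0.090384i
Y_3^{m'}(θ=1.3703,φ=5.7776) and Σ D·Y over m':
  (+0.0638-0.5327i)·(+0.0212+0.3921i)  (-0.4053-0.0832i)·(+0.1038+0.1656i)  (+0.0177-0.0601i)·(-0.2221-0.1230i)  (-0.4114-0.1591i)·(-0.2082+0.0000i)  (-0.2127+0.4378i)·(+0.2221-0.1230i)  (+0.2626+0.1558i)·(+0.1038-0.1656i)  (+0.0644-0.0904i)·(-0.0212+0.3921i)
Y_3^2(R⁻¹ n̂) = +0.350011+0.105487i

Re=0.3500 Im=0.1055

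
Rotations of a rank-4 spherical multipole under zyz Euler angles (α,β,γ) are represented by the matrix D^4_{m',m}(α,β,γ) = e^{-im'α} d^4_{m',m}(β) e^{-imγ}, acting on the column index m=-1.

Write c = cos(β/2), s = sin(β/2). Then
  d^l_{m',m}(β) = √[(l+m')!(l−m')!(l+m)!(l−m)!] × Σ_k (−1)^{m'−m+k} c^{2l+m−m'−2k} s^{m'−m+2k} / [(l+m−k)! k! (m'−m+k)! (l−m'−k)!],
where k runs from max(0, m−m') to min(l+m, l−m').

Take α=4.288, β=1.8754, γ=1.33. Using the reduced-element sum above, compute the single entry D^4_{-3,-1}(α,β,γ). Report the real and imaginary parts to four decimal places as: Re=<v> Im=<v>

Split into d^4_{-3,-1}(β=1.8754) × two z-phases.
With c≡cos(β/2)=0.591644 and s≡sin(β/2)=0.806199, N=[1·5040·6·120]^{1/2}=1904.940944
Admissible k: 2..3 (factorial args all ≥0)
  k=2: (−1)^0·1904.9409/(240)·0.5916^6·0.8062^2 = +0.221267
  k=3: (−1)^1·1904.9409/(144)·0.5916^4·0.8062^4 = -0.684747
d^4_{-3,-1}(1.8754) = +0.221267 -0.684747 = -0.463480
Phases: e^{-i·(-3)·4.2880}=+0.956034+0.293255i, e^{-i·(-1)·1.3300}=+0.238476+0.971148i ⇒ D=+0.026327-0.462732i

Re=0.0263 Im=-0.4627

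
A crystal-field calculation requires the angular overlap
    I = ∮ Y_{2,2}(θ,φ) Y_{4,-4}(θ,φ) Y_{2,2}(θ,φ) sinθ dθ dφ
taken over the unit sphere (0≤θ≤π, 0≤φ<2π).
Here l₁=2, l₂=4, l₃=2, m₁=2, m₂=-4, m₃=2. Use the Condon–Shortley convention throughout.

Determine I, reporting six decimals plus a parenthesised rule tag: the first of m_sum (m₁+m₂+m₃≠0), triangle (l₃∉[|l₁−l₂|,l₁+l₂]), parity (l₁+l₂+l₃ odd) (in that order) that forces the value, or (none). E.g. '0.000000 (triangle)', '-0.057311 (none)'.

0.337168 (none)

Rules hold: Σm=0, L=8 even, 2≤2≤6.
N = 5·9·5 = 225
Δ = 4!·0!·4!/9! = 1/630
Racah Σ t=2..2: t=2:+1/16 = 1/16
⇒ 3j(2 4 2; 0 0 0)² = 2/35, sgn +1
Racah Σ t=0..0: t=0:+1/576 = 1/576
⇒ 3j(2 4 2; 2 -4 2)² = 1/9, sgn +1
4πI² = N·(3j₀)²·(3jₘ)² = 10/7
I = +1·√(1.42857/4π) = 0.33716777
No selection rule forces the value: the integral is nonzero (none).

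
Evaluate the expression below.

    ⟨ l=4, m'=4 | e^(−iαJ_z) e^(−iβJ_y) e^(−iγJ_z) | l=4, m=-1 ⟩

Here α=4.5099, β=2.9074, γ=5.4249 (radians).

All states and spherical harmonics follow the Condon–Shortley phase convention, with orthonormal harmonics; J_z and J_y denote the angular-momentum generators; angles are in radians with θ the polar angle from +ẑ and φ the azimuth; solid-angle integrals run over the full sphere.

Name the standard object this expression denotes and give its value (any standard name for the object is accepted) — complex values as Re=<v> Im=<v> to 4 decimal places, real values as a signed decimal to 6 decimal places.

Wigner D-matrix element, Re=-0.0115 Im=0.0006

This is a Wigner D-matrix element — the rotation-matrix element ⟨l m'| R(α,β,γ) |l m⟩ in the angular-momentum basis.
Split into d^4_{4,-1}(β=2.9074) × two z-phases.
With c≡cos(β/2)=0.116829 and s≡sin(β/2)=0.993152, N=[40320·1·6·120]^{1/2}=5387.986637
The bounds max(0,m−m')=0 and min(l+m,l−m')=0 give 1 term
  k=0: (−1)^5·5387.9866/(720)·0.1168^3·0.9932^5 = -0.011530
d^4_{4,-1}(2.9074) = -0.011530
Attach z-rotation phases: D = e^{-i(4)(4.5099)}·(-0.011530)·e^{-i(-1)(5.4249)} = -0.011516+0.000557i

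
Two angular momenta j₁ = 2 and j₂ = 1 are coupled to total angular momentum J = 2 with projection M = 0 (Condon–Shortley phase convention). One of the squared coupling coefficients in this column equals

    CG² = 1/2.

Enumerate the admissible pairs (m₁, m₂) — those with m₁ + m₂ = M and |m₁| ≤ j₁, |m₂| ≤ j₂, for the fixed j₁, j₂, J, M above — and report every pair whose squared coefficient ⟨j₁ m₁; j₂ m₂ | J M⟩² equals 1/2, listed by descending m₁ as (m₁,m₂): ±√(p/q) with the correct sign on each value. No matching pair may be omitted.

(1,-1): +√(1/2); (-1,1): −√(1/2)

Admissible pairs with m₁+m₂ = M = 0: (-1,1), (0,0), (1,-1)
  (m₁,m₂)=(1,-1): CG² = 1/2, CG = +√(1/2)   ← matches the target
  (m₁,m₂)=(0,0): CG² = 0/1, CG = 0
  (m₁,m₂)=(-1,1): CG² = 1/2, CG = −√(1/2)   ← matches the target
Pairs with CG² = 1/2: (1,-1): +√(1/2); (-1,1): −√(1/2)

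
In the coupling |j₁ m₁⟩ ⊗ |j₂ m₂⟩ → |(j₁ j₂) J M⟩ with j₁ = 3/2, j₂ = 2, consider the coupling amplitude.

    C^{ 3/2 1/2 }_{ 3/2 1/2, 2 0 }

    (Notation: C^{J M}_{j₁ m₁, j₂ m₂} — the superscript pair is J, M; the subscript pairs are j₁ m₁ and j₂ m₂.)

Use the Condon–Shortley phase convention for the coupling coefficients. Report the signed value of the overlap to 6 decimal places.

triangle: 2!·1!·2!/6! = 4/720
(j±m)!: 2!·1!·2!·2!·2!·1! = 16
prefactor² = (2J+1)·Δ·N² = 16/45
  k=0: +1/(0!·2!·1!·2!·0!·0!) = 1/4
  k=1: −1/(1!·1!·0!·1!·1!·1!) = -1
Σ = -3/4  ⇒  CG² = 16/45·(-3/4)² = 1/5
CG = −√(1/5) = -0.447214

-0.447214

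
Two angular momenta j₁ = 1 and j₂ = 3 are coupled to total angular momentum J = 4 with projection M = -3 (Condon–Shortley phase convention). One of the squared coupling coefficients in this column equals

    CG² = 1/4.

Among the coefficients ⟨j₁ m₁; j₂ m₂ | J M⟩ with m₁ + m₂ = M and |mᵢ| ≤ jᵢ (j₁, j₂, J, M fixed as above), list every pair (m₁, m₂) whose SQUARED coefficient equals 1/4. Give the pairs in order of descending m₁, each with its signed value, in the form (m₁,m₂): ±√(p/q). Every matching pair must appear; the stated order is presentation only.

Admissible pairs with m₁+m₂ = M = -3: (-1,-2), (0,-3)
  (m₁,m₂)=(0,-3): CG² = 1/4, CG = +√(1/4)   ← matches the target
  (m₁,m₂)=(-1,-2): CG² = 3/4, CG = +√(3/4)
Pairs with CG² = 1/4: (0,-3): +√(1/4)

(0,-3): +√(1/4)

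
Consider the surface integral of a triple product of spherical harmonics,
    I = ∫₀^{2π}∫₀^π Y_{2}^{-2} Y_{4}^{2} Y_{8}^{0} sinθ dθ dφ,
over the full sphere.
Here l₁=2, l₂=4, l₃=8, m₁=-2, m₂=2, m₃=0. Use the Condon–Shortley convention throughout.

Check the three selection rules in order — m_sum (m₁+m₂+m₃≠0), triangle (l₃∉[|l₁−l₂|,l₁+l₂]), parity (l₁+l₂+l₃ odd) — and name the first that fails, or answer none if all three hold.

azimuthal sum: -2 + 2 + 0 = 0  ✓
l₃ must lie in [2,6]; have l₃=8  ✗
L = 2 + 4 + 8 = 14 (even)

triangle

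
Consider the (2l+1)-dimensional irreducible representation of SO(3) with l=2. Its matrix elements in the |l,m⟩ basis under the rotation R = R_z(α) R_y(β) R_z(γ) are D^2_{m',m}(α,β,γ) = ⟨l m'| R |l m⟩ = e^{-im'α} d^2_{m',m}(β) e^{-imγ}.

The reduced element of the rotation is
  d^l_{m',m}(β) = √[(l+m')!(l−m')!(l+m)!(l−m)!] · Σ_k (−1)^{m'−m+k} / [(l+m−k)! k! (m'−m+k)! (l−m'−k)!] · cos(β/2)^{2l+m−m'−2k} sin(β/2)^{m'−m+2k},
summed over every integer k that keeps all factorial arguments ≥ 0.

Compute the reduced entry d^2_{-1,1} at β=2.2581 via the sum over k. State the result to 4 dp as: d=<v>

d^2_{-1,1}(β=2.2581) via the finite sum:
With c≡cos(β/2)=0.427519 and s≡sin(β/2)=0.904006, N=[1·6·6·1]^{1/2}=6.000000
k∈{2,3} keeps every argument non-negative
  k=2: (−1)^0·6.0000/(2)·0.4275^2·0.9040^2 = +0.448100
  k=3: (−1)^1·6.0000/(6)·0.4275^0·0.9040^4 = -0.667861
d^2_{-1,1}(2.2581) = +0.448100 -0.667861 = -0.219761

d=-0.2198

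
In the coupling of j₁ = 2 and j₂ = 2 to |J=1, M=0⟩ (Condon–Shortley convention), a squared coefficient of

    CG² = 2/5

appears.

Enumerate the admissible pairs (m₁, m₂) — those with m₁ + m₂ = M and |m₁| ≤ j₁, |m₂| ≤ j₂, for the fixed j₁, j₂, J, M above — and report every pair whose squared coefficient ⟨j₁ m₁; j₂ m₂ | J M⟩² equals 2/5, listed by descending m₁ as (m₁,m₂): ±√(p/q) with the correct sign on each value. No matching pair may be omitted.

Admissible pairs with m₁+m₂ = M = 0: (-2,2), (-1,1), (0,0), (1,-1), (2,-2)
  (m₁,m₂)=(2,-2): CG² = 2/5, CG = +√(2/5)   ← matches the target
  (m₁,m₂)=(1,-1): CG² = 1/10, CG = −√(1/10)
  (m₁,m₂)=(0,0): CG² = 0/1, CG = 0
  (m₁,m₂)=(-1,1): CG² = 1/10, CG = +√(1/10)
  (m₁,m₂)=(-2,2): CG² = 2/5, CG = −√(2/5)   ← matches the target
Pairs with CG² = 2/5: (2,-2): +√(2/5); (-2,2): −√(2/5)

(2,-2): +√(2/5); (-2,2): −√(2/5)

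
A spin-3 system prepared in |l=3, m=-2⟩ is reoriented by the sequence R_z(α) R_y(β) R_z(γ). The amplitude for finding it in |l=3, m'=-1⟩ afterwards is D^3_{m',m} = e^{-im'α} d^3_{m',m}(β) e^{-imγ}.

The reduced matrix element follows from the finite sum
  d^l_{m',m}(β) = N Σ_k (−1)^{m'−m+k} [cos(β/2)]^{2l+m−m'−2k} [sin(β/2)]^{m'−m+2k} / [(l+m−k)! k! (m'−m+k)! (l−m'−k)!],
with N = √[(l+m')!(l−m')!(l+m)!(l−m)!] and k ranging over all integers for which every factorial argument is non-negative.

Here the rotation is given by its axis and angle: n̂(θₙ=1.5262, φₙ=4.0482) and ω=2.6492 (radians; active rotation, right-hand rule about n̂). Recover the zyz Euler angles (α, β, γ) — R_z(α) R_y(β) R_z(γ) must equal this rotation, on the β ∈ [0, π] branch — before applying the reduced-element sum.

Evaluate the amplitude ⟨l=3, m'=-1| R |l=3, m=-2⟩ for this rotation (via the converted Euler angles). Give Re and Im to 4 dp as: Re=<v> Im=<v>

Axis–angle → zyz. n̂ = (sinθₙcosφₙ, sinθₙsinφₙ, cosθₙ) = (-0.615808, -0.786634, +0.044582), ω = 2.6492.
R = I cosω + sinω [n̂]ₓ + (1−cosω) n̂n̂ᵀ gives
  R = [-0.167815, +0.890209, -0.423516; +0.932360, +0.282872, +0.225142; +0.320224, -0.357087, -0.877465]
β = atan2(√(R₁₃²+R₂₃²), R₃₃) = 2.641348; α = atan2(R₂₃, R₁₃) mod 2π = 2.652985; γ = atan2(R₃₂, −R₃₁) mod 2π = 3.981363
D^3_{-1,-2}(2.6530,2.6413,3.9814) = e^{-i·-1·2.6530}·d^3_{-1,-2}(2.6413)·e^{-i·-2·3.9814}. Compute d first:
c=cos(2.641348/2)=0.247522, s=sin(2.641348/2)=0.968882; N=√[2·24·1·120]=75.894664
The bounds max(0,m−m')=0 and min(l+m,l−m')=1 give 2 terms
  k=0: (−1)^1·75.8947/(24)·0.2475^5·0.9689^1 = -0.002847
  k=1: (−1)^2·75.8947/(12)·0.2475^3·0.9689^3 = +0.087234
d^3_{-1,-2}(2.6413) = -0.002847 +0.087234 = +0.084387
Phases: e^{-i·(-1)·2.6530}=-0.882987+0.469397i, e^{-i·(-2)·3.9814}=-0.108529+0.994093i ⇒ D=-0.031290-0.078372i

Re=-0.0313 Im=-0.0784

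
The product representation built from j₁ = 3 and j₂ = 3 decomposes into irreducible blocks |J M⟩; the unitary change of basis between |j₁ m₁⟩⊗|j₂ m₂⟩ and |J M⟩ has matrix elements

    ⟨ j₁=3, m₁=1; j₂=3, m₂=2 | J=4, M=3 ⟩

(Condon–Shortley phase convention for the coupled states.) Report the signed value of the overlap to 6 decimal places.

j₁+j₂−J=2  J+j₁−j₂=4  J−j₁+j₂=4  j₁+j₂+J+1=11
(j₁±m₁, j₂±m₂, J±M) = (4,2,5,1,7,1)
P² = 82944/11
sum k=1..2:
  [1] −1/144 = -1/144
  [2] +1/288 = 1/288
S = -1/288
C² = P²·S² = 1/11 ; C = -0.301511

-0.301511  (= −√(1/11))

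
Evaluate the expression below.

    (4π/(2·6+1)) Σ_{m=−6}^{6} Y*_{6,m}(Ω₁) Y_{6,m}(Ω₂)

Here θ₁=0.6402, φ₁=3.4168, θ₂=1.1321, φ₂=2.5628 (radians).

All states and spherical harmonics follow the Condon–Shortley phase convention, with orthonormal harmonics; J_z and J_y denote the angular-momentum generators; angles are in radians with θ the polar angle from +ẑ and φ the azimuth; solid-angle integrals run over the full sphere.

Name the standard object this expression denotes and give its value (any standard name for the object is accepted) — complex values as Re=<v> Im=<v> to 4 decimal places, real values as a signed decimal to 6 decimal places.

This sum is the spherical-harmonic addition theorem: it equals the Legendre polynomial P_l(cos γ) of the angle γ between the two directions.
Summing Y*_{l m}(θ₁,φ₁)·Y_{l m}(θ₂,φ₂) over m ∈ [−6, 6]; prefactor 4π/(2·6+1) = 0.966644:
  term(m=-6) = 0.00234 - 0.00535j   from Y*(Ω₁)=-0.00176 + 0.02188j, Y(Ω₂)=-0.25150 - 0.08647j
  term(m=-5) = -0.01889 - 0.03988j   from Y*(Ω₁)=-0.01976 - 0.10015j, Y(Ω₂)=0.41906 - 0.10595j
  term(m=-4) = -0.06269 - 0.01765j   from Y*(Ω₁)=0.12498 + 0.24605j, Y(Ω₂)=-0.15987 + 0.17356j
  term(m=-3) = 0.07914 - 0.05180j   from Y*(Ω₁)=-0.30768 - 0.33349j, Y(Ω₂)=-0.03436 + 0.20560j
  term(m=-2) = 0.01530 - 0.11084j   from Y*(Ω₁)=0.30448 + 0.18685j, Y(Ω₂)=-0.12577 - 0.28685j
  term(m=-1) = -0.00875 - 0.01004j   from Y*(Ω₁)=0.12234 + 0.03455j, Y(Ω₂)=-0.08774 - 0.05733j
  term(m=+0) = -0.12875 + 0.00000j   from Y*(Ω₁)=-0.40130 + 0.00000j, Y(Ω₂)=0.32084 + 0.00000j
  term(m=+1) = -0.00875 + 0.01004j   from Y*(Ω₁)=-0.12234 + 0.03455j, Y(Ω₂)=0.08774 - 0.05733j
  term(m=+2) = 0.01530 + 0.11084j   from Y*(Ω₁)=0.30448 - 0.18685j, Y(Ω₂)=-0.12577 + 0.28685j
  term(m=+3) = 0.07914 + 0.05180j   from Y*(Ω₁)=0.30768 - 0.33349j, Y(Ω₂)=0.03436 + 0.20560j
  term(m=+4) = -0.06269 + 0.01765j   from Y*(Ω₁)=0.12498 - 0.24605j, Y(Ω₂)=-0.15987 - 0.17356j
  term(m=+5) = -0.01889 + 0.03988j   from Y*(Ω₁)=0.01976 - 0.10015j, Y(Ω₂)=-0.41906 - 0.10595j
  term(m=+6) = 0.00234 + 0.00535j   from Y*(Ω₁)=-0.00176 - 0.02188j, Y(Ω₂)=-0.25150 + 0.08647j
Σ over m = -0.11586 + 0.00000j; ×(4π/13) → -0.11200 + 0.00000j. Real part: -0.111995

Legendre polynomial (addition theorem), -0.111995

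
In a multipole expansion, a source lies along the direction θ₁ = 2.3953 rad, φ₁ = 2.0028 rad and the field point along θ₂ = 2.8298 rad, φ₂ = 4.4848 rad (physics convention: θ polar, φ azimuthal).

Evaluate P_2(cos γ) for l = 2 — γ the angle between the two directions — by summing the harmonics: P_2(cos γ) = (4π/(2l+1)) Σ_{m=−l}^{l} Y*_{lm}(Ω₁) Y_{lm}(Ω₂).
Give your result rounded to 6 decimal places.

-0.071901

Term-by-term m-sum for l=2 (normalisation 4π/5 = 2.513274):
  term(m=-2) = +0.001611+0.006268i   from Y*(Ω₁)=-0.115623-0.135396i, Y(Ω₂)=-0.032649-0.015980i
  term(m=-1) = -0.068643-0.053229i   from Y*(Ω₁)=+0.161235-0.349714i, Y(Ω₂)=+0.050894-0.219748i
  term(m=+0) = +0.105455+0.000000i   from Y*(Ω₁)=+0.194659-0.000000i, Y(Ω₂)=+0.541743+0.000000i
  term(m=+1) = -0.068643+0.053229i   from Y*(Ω₁)=-0.161235-0.349714i, Y(Ω₂)=-0.050894-0.219748i
  term(m=+2) = +0.001611-0.006268i   from Y*(Ω₁)=-0.115623+0.135396i, Y(Ω₂)=-0.032649+0.015980i
Σ over m = -0.028609+0.000000i; ×(4π/5) → -0.071901+0.000000i. Real part: -0.071901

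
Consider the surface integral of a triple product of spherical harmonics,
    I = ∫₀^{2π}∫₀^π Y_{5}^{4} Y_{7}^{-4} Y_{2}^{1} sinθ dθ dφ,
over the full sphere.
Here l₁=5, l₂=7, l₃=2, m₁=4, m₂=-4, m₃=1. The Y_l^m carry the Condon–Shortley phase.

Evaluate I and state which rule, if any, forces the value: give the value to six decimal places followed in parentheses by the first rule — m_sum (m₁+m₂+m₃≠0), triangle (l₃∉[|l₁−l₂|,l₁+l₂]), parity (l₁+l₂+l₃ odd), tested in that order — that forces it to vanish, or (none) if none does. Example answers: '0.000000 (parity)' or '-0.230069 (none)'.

4 − 4 + 1 = 1 ≠ 0: azimuthal integral kills it; I = 0

0.000000 (m_sum)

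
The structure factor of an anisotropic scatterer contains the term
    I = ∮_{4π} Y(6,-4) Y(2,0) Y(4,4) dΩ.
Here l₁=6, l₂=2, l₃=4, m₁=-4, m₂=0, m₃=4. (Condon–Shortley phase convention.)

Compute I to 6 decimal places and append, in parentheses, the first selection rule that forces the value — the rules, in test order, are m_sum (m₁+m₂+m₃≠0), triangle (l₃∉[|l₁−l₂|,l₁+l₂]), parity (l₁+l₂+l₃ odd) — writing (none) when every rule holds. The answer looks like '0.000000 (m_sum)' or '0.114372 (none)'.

0.106690 (none)

Checks pass: Σm=0; 12 even; l₃=4∈[4,8].
(2·6+1)(2·2+1)(2·4+1) = 585
Δ: 4! 8! 0! / 13! → 1/6435
sum: t=2:+1/2304 = 1/2304
3j²(6 2 4; 0 0 0) = Δ·Π!·Σ² = 5/143  (sign +1)
sum: t=2:+1/161280 = 1/161280
3j²(6 2 4; -4 0 4) = Δ·Π!·Σ² = 1/143  (sign +1)
combine: 4πI² = 585·5/143·1/143 = 225/1573
take √, sign +1: I = 0.10668957
No selection rule forces the value: the integral is nonzero (none).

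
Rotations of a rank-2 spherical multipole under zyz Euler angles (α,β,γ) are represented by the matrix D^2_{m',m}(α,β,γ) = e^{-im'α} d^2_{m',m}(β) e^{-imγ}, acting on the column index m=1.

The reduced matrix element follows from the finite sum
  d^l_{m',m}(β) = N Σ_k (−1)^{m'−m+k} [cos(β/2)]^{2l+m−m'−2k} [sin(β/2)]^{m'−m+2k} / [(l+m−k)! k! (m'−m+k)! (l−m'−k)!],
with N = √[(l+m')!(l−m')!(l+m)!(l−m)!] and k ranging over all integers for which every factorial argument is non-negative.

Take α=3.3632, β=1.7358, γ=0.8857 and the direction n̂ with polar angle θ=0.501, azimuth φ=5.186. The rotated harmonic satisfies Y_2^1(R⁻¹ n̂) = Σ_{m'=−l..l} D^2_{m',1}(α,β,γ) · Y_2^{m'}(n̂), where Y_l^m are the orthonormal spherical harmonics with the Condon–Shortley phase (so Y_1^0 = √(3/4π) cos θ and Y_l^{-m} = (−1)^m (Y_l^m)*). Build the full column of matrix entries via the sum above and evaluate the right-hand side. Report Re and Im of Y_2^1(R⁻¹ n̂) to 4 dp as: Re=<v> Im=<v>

Need the full column D^2_{m',1} for m'=−2..2 at α=3.3632, β=1.7358, γ=0.8857.
cos(β/2)=0.646430, sin(β/2)=0.762973
d^2_{-2,1}: single k=3 term ⇒ +0.574221;  D = +0.518918-0.245874i
d^2_{-1,1}: k∈[2..3] ⇒ +0.729765 -0.338873 = +0.390892;  D = -0.307818+0.240924i
d^2_{0,1}: k∈[1..2] ⇒ +0.504835 -0.703275 = -0.198439;  D = -0.125562+0.153663i
d^2_{1,1}: k∈[0..1] ⇒ +0.174617 -0.729765 = -0.555148;  D = +0.248191-0.496579i
d^2_{2,1}: single k=0 term ⇒ -0.412196;  D = -0.098733+0.400197i
Y_2^{m'}(θ=0.501,φ=5.186) and Σ D·Y over m':
  (+0.5189-0.2459i)·(-0.0520+0.0723i)  (-0.3078+0.2409i)·(+0.1484+0.2896i)  (-0.1256+0.1537i)·(+0.4125+0.0000i)  (+0.2482-0.4966i)·(-0.1484+0.2896i)  (-0.0987+0.4002i)·(-0.0520-0.0723i)
Y_2^1(R⁻¹ n̂) = -0.035413+0.192243i

Re=-0.0354 Im=0.1922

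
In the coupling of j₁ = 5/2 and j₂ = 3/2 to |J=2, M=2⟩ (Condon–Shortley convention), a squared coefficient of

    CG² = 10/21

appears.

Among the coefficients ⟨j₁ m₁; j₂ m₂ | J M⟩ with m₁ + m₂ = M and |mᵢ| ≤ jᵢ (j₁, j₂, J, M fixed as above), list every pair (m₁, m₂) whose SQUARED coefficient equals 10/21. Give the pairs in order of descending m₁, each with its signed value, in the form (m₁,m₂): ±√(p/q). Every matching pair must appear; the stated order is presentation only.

Admissible pairs with m₁+m₂ = M = 2: (1/2,3/2), (3/2,1/2), (5/2,-1/2)
  (m₁,m₂)=(5/2,-1/2): CG² = 10/21, CG = +√(10/21)   ← matches the target
  (m₁,m₂)=(3/2,1/2): CG² = 8/21, CG = −√(8/21)
  (m₁,m₂)=(1/2,3/2): CG² = 1/7, CG = +√(1/7)
Pairs with CG² = 10/21: (5/2,-1/2): +√(10/21)

(5/2,-1/2): +√(10/21)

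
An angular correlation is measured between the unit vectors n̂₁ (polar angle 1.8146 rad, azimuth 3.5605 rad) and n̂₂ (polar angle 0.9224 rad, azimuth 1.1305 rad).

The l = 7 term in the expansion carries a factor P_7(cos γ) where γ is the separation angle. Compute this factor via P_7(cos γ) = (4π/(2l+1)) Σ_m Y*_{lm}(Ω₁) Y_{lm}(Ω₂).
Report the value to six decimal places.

Expand P_7 via completeness: Σ_{m} conj(Y_{7,m}) at Ω₁ times Y_{7,m} at Ω₂ —
  m=-7: Y*=(0.396430, -0.084182)  Y=(-0.006079, -0.102011)  product (-0.010997, -0.039928)
  m=-6: Y*=(0.305201, -0.221662)  Y=(0.254271, -0.138847)  product (0.046826, -0.098738)
  m=-5: Y*=(-0.038293, 0.066304)  Y=(0.356645, 0.260410)  product (-0.030923, 0.013675)
  m=-4: Y*=(-0.036866, 0.350370)  Y=(-0.058937, 0.305814)  product (-0.104975, -0.031924)
  m=-3: Y*=(0.011256, 0.034653)  Y=(0.111280, -0.028403)  product (0.002237, 0.003536)
  m=-2: Y*=(-0.215982, -0.239900)  Y=(0.233027, 0.282224)  product (0.017376, -0.116858)
  m=-1: Y*=(-0.071957, -0.032040)  Y=(-0.017233, 0.036577)  product (0.002412, -0.002080)
  m=+0: Y*=(0.311747, -0.000000)  Y=(0.351212, 0.000000)  product (0.109489, 0.000000)
  m=+1: Y*=(0.071957, -0.032040)  Y=(0.017233, 0.036577)  product (0.002412, 0.002080)
  m=+2: Y*=(-0.215982, 0.239900)  Y=(0.233027, -0.282224)  product (0.017376, 0.116858)
  m=+3: Y*=(-0.011256, 0.034653)  Y=(-0.111280, -0.028403)  product (0.002237, -0.003536)
  m=+4: Y*=(-0.036866, -0.350370)  Y=(-0.058937, -0.305814)  product (-0.104975, 0.031924)
  m=+5: Y*=(0.038293, 0.066304)  Y=(-0.356645, 0.260410)  product (-0.030923, -0.013675)
  m=+6: Y*=(0.305201, 0.221662)  Y=(0.254271, 0.138847)  product (0.046826, 0.098738)
  m=+7: Y*=(-0.396430, -0.084182)  Y=(0.006079, -0.102011)  product (-0.010997, 0.039928)
Accumulated sum (-0.046600, -0.000000); after 4π/(2l+1) scaling, (-0.039040, -0.000000) ⇒ P_7 = -0.039040

-0.039040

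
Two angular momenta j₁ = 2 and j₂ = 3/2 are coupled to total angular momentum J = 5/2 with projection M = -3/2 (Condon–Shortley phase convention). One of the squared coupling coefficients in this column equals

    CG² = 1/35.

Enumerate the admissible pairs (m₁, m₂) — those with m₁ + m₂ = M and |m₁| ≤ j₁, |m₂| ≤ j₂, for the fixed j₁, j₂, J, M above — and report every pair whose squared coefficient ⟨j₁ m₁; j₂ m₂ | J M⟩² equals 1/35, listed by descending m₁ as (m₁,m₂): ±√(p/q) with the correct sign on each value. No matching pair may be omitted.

(-1,-1/2): −√(1/35)

Admissible pairs with m₁+m₂ = M = -3/2: (-2,1/2), (-1,-1/2), (0,-3/2)
  (m₁,m₂)=(0,-3/2): CG² = 18/35, CG = +√(18/35)
  (m₁,m₂)=(-1,-1/2): CG² = 1/35, CG = −√(1/35)   ← matches the target
  (m₁,m₂)=(-2,1/2): CG² = 16/35, CG = −√(16/35)
Pairs with CG² = 1/35: (-1,-1/2): −√(1/35)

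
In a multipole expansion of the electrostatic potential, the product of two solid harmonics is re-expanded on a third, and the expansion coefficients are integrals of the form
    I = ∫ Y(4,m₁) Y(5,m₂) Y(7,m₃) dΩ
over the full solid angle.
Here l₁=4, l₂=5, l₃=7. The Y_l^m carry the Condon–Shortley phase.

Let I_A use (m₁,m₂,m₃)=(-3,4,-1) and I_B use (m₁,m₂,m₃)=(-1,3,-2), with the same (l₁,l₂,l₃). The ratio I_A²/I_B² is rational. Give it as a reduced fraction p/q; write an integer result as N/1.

l's match ⇒ only the (l;m) 3-j factors differ between A and B.
A: triangle coeff Δ(4,5,7) = 1/6126120; Σ_t [1,2]: t=1:−1/29030400 t=2:+1/1209600 = 23/29030400; (3j)²=529/97240 [(4 5 7; -3 4 -1)], sign=+1
B: triangle coeff Δ(4,5,7) = 1/6126120; Σ_t [0,2]: t=0:+1/9676800 t=1:−1/241920 t=2:+1/103680 = 163/29030400; (3j)²=26569/2042040 [(4 5 7; -1 3 -2)], sign=-1
I_A²/I_B² = (529/97240)/(26569/2042040) = 11109/26569

11109/26569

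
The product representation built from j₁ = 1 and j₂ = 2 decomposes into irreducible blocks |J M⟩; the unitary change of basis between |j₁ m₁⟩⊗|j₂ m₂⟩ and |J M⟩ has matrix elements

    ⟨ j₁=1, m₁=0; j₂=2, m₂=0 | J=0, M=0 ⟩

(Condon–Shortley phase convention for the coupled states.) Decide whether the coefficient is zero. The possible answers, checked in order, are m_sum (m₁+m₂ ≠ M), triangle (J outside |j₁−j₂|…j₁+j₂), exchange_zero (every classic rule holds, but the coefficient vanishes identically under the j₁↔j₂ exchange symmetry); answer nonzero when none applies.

m-sum: m₁+m₂ = 0+0 = 0, M = 0  ✓
triangle: need |j₁−j₂| ≤ J ≤ j₁+j₂, i.e. J ∈ [1, 3]; J = 0 is outside ✗ ⇒ coefficient is 0

triangle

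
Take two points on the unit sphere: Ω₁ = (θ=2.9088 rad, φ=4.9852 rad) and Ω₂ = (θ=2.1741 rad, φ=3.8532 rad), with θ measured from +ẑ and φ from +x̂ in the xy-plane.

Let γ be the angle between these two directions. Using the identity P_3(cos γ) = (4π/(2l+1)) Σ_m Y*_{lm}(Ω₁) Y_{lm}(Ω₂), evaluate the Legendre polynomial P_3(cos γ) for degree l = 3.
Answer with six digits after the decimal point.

Expand P_3 via completeness: Σ_{m} conj(Y_{3,m}) at Ω₁ times Y_{3,m} at Ω₂ —
  m=-3: (-0.003740+0.003501i) × (+0.124546+0.196888i) = -0.001155-0.000300i  (running Σ = -0.001155-0.000300i)
  m=-2: (+0.045239+0.027465i) × (-0.057817+0.388913i) = -0.013297+0.016006i  (running Σ = -0.014452+0.015706i)
  m=-1: (+0.075008-0.268090i) × (-0.122844+0.105932i) = +0.019185+0.040879i  (running Σ = +0.004733+0.056585i)
  m=0: (-0.629596-0.000000i) × (+0.294403+0.000000i) = -0.185355-0.000000i  (running Σ = -0.180622+0.056585i)
  m=1: (-0.075008-0.268090i) × (+0.122844+0.105932i) = +0.019185-0.040879i  (running Σ = -0.161437+0.015706i)
  m=2: (+0.045239-0.027465i) × (-0.057817-0.388913i) = -0.013297-0.016006i  (running Σ = -0.174734-0.000300i)
  m=3: (+0.003740+0.003501i) × (-0.124546+0.196888i) = -0.001155+0.000300i  (running Σ = -0.175889-0.000000i)
Accumulated sum -0.175889-0.000000i; after 4π/(2l+1) scaling, -0.315755-0.000000i ⇒ P_3 = -0.315755

-0.315755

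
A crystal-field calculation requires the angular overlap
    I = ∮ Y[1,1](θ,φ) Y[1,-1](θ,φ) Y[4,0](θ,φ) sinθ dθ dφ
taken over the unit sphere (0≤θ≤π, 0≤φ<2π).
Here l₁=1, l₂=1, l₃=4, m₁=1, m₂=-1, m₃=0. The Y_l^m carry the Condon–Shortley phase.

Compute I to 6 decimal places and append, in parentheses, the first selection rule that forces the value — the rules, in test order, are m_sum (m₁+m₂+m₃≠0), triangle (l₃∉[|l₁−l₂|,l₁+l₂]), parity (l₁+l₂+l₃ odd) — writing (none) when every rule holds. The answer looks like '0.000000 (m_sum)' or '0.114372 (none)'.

0.000000 (triangle)

l₃=4 ∉ [0,2] — triangle fails ⇒ I = 0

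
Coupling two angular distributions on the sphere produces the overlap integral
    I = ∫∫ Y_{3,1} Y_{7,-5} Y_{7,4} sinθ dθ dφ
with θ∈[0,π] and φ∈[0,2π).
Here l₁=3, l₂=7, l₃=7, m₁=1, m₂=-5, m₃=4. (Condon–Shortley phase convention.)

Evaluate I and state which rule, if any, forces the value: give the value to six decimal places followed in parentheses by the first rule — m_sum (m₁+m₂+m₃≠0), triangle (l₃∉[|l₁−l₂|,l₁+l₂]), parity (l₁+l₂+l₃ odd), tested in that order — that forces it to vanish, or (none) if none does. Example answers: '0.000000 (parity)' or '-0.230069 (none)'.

0.000000 (parity)

Σlᵢ=17 odd — θ-integrand is odd under cosθ→−cosθ; I=0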